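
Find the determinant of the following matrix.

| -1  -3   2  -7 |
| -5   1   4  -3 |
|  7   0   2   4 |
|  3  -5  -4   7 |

Expand along row 3 (it has 1 zero):
  + (7) · M_31   where M_31 = det([-3 2 -7; 1 4 -3; -5 -4 7]) = -144
  + (2) · M_33   where M_33 = det([-1 -3 -7; -5 1 -3; 3 -5 7]) = -224
  − (4) · M_34   where M_34 = det([-1 -3 2; -5 1 4; 3 -5 -4]) = 52
det = (+1)·(7)·(-144) + (+1)·(2)·(-224) + (-1)·(4)·(52) = -1664

The determinant is -1664.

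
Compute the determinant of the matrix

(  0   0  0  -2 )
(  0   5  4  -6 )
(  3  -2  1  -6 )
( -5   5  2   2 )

Expand along row 1 (it has 3 zeros):
  − (-2) · M_14   where M_14 = det([0 5 4; 3 -2 1; -5 5 2]) = -35
det = (-1)·(-2)·(-35) = -70

The determinant is -70.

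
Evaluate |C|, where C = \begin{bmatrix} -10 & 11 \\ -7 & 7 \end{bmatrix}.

The determinant is 7.

det(C) = (-10)·7 − 11·(-7) = -70 − (-77) = 7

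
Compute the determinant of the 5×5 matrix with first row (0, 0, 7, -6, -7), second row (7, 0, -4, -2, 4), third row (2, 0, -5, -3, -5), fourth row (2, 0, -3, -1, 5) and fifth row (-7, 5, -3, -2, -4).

The determinant is -7760.

Expand along column 2 (it has 4 zeros):
  − (5) · M_52   where M_52 = det([0 7 -6 -7; 7 -4 -2 4; 2 -5 -3 -5; 2 -3 -1 5]) = 1552
det = (-1)·(5)·(1552) = -7760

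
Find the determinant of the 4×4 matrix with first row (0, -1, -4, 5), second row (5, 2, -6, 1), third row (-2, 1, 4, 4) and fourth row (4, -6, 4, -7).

Expand along row 1 (it has 1 zero):
  − (-1) · M_12   where M_12 = det([5 -6 1; -2 4 4; 4 4 -7]) = -256
  + (-4) · M_13   where M_13 = det([5 2 1; -2 1 4; 4 -6 -7]) = 97
  − (5) · M_14   where M_14 = det([5 2 -6; -2 1 4; 4 -6 4]) = 140
det = (-1)·(-1)·(-256) + (+1)·(-4)·(97) + (-1)·(5)·(140) = -1344

-1344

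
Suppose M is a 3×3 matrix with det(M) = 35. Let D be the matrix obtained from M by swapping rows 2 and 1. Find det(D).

The determinant is -35.

Swapping two rows multiplies the determinant by −1.
det(D) = (-1)·(35) = -35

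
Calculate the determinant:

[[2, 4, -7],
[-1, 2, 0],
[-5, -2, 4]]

Expand along column 3:
  + (-7) · |-1 2; -5 -2| = (-7)·(2 − (-10)) = -84
  + 4 · |2 4; -1 2| = 4·(4 − (-4)) = 32
Sum: (-84) + (32) = -52

-52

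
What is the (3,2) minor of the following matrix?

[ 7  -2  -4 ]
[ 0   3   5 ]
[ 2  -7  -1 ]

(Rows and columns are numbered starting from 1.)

35

Delete row 3 and column 2; the remaining 2×2 submatrix is [7 -4; 0 5].
Its determinant is 7·5 − (-4)·0 = 35.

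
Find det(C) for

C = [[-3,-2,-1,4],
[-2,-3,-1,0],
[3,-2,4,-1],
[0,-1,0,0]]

Expand along row 4 (it has 3 zeros):
  + (-1) · M_42   where M_42 = det([-3 -1 4; -2 -1 0; 3 4 -1]) = -21
det = (+1)·(-1)·(-21) = 21

The determinant is 21.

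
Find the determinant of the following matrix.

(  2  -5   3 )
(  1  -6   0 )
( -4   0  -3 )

-51

Expand along column 2:
  − (-5) · |1 0; -4 -3| = −(-5)·(-3 − 0) = -15
  + (-6) · |2 3; -4 -3| = (-6)·(-6 − (-12)) = -36
Sum: (-15) + (-36) = -51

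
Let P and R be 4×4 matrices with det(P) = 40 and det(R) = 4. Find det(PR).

det(PR) = det(P)·det(R) = (40)·(4) = 160

|PR| = 160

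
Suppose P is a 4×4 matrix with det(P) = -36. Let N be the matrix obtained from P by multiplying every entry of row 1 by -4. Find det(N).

Scaling one row by -4 multiplies the determinant by -4.
det(N) = (-4)·(-36) = 144

|N| = 144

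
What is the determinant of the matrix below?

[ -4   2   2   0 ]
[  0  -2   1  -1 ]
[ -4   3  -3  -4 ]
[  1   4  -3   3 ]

The determinant is -36.

Expand along row 1 (it has 1 zero):
  + (-4) · M_11   where M_11 = det([-2 1 -1; 3 -3 -4; 4 -3 3]) = 14
  − (2) · M_12   where M_12 = det([0 1 -1; -4 -3 -4; 1 -3 3]) = -7
  + (2) · M_13   where M_13 = det([0 -2 -1; -4 3 -4; 1 4 3]) = 3
det = (+1)·(-4)·(14) + (-1)·(2)·(-7) + (+1)·(2)·(3) = -36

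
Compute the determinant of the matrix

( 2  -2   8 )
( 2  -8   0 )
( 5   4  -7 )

The determinant is 468.

Expand along column 3:
  + 8 · |2 -8; 5 4| = 8·(8 − (-40)) = 384
  + (-7) · |2 -2; 2 -8| = (-7)·(-16 − (-4)) = 84
Sum: (384) + (84) = 468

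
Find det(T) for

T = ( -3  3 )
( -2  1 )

det(T) = 3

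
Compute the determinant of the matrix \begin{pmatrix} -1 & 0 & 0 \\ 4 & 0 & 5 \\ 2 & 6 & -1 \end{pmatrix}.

The determinant is 30.

Expand along column 2:
  − 6 · |-1 0; 4 5| = −6·(-5 − 0) = 30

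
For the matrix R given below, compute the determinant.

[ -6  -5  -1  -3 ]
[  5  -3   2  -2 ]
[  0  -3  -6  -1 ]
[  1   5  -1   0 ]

Expand along row 3 (it has 1 zero):
  − (-3) · M_32   where M_32 = det([-6 -1 -3; 5 2 -2; 1 -1 0]) = 35
  + (-6) · M_33   where M_33 = det([-6 -5 -3; 5 -3 -2; 1 5 0]) = -134
  − (-1) · M_34   where M_34 = det([-6 -5 -1; 5 -3 2; 1 5 -1]) = -21
det = (-1)·(-3)·(35) + (+1)·(-6)·(-134) + (-1)·(-1)·(-21) = 888

|R| = 888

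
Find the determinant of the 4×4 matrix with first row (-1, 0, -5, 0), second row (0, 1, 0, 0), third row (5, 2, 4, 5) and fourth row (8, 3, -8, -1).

Expand along row 2 (it has 3 zeros):
  + (1) · M_22   where M_22 = det([-1 -5 0; 5 4 5; 8 -8 -1]) = -261
det = (+1)·(1)·(-261) = -261

The determinant is -261.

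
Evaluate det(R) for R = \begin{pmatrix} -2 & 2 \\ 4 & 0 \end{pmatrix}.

det(R) = (-2)·0 − 2·4 = 0 − 8 = -8

-8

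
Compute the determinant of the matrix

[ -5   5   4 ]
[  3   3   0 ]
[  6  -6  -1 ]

Expand along column 3:
  + 4 · |3 3; 6 -6| = 4·(-18 − 18) = -144
  + (-1) · |-5 5; 3 3| = (-1)·(-15 − 15) = 30
Sum: (-144) + (30) = -114

The determinant is -114.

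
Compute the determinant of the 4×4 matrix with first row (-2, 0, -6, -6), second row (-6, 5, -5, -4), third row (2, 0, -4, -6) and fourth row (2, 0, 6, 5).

Expand along column 2 (it has 3 zeros):
  + (5) · M_22   where M_22 = det([-2 -6 -6; 2 -4 -6; 2 6 5]) = -20
det = (+1)·(5)·(-20) = -100

The determinant is -100.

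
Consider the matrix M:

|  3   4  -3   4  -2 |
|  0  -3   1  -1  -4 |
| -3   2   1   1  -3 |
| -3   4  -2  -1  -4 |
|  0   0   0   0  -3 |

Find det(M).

189

Expand along row 5 (it has 4 zeros):
  + (-3) · M_55   where M_55 = det([3 4 -3 4; 0 -3 1 -1; -3 2 1 1; -3 4 -2 -1]) = -63
det = (+1)·(-3)·(-63) = 189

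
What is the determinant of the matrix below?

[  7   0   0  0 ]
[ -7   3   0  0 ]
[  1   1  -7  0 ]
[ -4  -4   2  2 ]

The matrix is lower triangular, so the determinant is the product of the diagonal entries:
det = (7) · (3) · (-7) · (2) = -294

-294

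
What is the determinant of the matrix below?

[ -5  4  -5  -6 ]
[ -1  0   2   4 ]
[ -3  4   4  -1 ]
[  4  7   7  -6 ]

The determinant is 741.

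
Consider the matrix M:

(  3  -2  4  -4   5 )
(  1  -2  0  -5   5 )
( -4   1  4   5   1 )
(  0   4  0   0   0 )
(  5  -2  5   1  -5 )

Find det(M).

-1204

Expand along row 4 (it has 4 zeros):
  + (4) · M_42   where M_42 = det([3 4 -4 5; 1 0 -5 5; -4 4 5 1; 5 5 1 -5]) = -301
det = (+1)·(4)·(-301) = -1204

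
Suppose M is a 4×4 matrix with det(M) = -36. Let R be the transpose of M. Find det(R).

|R| = -36

det(Mᵀ) = det(M).
det(R) = (1)·(-36) = -36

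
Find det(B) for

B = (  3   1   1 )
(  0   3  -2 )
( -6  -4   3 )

Expand along row 2:
  + 3 · |3 1; -6 3| = 3·(9 − (-6)) = 45
  − (-2) · |3 1; -6 -4| = −(-2)·(-12 − (-6)) = -12
Sum: (45) + (-12) = 33

det(B) = 33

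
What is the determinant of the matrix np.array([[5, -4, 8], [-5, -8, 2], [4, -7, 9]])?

The determinant is 34.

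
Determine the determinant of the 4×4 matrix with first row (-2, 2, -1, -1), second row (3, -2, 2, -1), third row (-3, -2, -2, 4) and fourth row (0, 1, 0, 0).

Expand along row 4 (it has 3 zeros):
  + (1) · M_42   where M_42 = det([-2 -1 -1; 3 2 -1; -3 -2 4]) = -3
det = (+1)·(1)·(-3) = -3

-3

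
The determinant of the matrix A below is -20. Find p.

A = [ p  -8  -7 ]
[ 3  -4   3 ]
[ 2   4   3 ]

-4

Expanding along the column containing p, det(A) is linear in p: det(A) = (-24)·p + (-116).
Set (-24)·p + (-116) = -20  ⇒  (-24)·p = 96  ⇒  p = -4.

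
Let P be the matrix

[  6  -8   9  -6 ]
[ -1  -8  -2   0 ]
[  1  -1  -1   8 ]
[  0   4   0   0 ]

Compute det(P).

det(P) = -168

Expand along row 4 (it has 3 zeros):
  + (4) · M_42   where M_42 = det([6 9 -6; -1 -2 0; 1 -1 8]) = -42
det = (+1)·(4)·(-42) = -168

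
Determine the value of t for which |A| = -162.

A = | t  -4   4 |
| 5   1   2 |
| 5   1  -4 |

7

Expanding along the column containing t, det(A) is linear in t: det(A) = (-6)·t + (-120).
Set (-6)·t + (-120) = -162  ⇒  (-6)·t = -42  ⇒  t = 7.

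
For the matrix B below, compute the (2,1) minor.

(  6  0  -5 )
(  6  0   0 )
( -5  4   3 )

Delete row 2 and column 1; the remaining 2×2 submatrix is [0 -5; 4 3].
Its determinant is 0·3 − (-5)·4 = 20.

The minor is 20.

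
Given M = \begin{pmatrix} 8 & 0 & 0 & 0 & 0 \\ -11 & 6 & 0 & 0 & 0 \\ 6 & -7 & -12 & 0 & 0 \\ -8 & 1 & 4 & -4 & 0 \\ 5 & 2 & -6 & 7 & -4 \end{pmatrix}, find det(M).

M is lower triangular, so det(M) is the product of the diagonal entries:
det = (8) · (6) · (-12) · (-4) · (-4) = -9216

det(M) = -9216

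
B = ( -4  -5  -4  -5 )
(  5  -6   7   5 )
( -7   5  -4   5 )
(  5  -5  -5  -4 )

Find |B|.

4822

Expand along row 1:
  + (-4) · M_11   where M_11 = det([-6 7 5; 5 -4 5; -5 -5 -4]) = -506
  − (-5) · M_12   where M_12 = det([5 7 5; -7 -4 5; 5 -5 -4]) = 459
  + (-4) · M_13   where M_13 = det([5 -6 5; -7 5 5; 5 -5 -4]) = 93
  − (-5) · M_14   where M_14 = det([5 -6 7; -7 5 -4; 5 -5 -5]) = 175
det = (+1)·(-4)·(-506) + (-1)·(-5)·(459) + (+1)·(-4)·(93) + (-1)·(-5)·(175) = 4822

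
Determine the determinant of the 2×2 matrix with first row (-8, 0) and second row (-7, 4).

-32

det = (-8)·4 − 0·(-7) = -32 − 0 = -32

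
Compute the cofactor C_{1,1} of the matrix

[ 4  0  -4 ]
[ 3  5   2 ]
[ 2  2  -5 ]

Delete row 1 and column 1; the remaining 2×2 submatrix is [5 2; 2 -5].
Its determinant is 5·(-5) − 2·2 = -29.
The cofactor carries sign (−1)^(1+1) = +1, so C_{1,1} = +(-29) = -29.

-29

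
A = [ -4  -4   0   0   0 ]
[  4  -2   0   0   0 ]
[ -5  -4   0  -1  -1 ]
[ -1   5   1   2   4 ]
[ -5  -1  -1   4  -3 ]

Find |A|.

det(A) = -120

A is block lower-triangular with a 2×2 block and a 3×3 block on the diagonal, so its determinant equals the product of the determinants of the diagonal blocks.
det of the 2×2 block = 24
det of the 3×3 block = -5
det = (24)·(-5) = -120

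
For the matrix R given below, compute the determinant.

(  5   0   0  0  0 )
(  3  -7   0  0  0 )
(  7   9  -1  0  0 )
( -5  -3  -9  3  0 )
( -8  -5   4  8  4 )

The determinant is 420.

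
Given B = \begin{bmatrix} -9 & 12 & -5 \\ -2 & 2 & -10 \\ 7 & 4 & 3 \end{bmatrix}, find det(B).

det(B) = -1072

Expand along row 1:
  + (-9) · |2 -10; 4 3| = (-9)·(6 − (-40)) = -414
  − 12 · |-2 -10; 7 3| = −12·(-6 − (-70)) = -768
  + (-5) · |-2 2; 7 4| = (-5)·(-8 − 14) = 110
Sum: (-414) + (-768) + (110) = -1072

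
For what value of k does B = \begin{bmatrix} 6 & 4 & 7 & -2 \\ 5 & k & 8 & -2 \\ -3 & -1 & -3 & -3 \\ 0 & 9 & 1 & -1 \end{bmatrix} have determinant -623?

Expanding along the column containing k, det(B) is linear in k: det(B) = (21)·k + (-518).
Set (21)·k + (-518) = -623  ⇒  (21)·k = -105  ⇒  k = -5.

k = -5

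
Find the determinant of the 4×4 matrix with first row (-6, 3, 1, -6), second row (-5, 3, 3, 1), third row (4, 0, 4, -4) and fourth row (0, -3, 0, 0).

-816

Expand along row 4 (it has 3 zeros):
  + (-3) · M_42   where M_42 = det([-6 1 -6; -5 3 1; 4 4 -4]) = 272
det = (+1)·(-3)·(272) = -816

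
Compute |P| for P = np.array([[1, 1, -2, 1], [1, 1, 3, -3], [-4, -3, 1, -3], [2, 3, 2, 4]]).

Expand along row 1:
  + (1) · M_11   where M_11 = det([1 3 -3; -3 1 -3; 3 2 4]) = 46
  − (1) · M_12   where M_12 = det([1 3 -3; -4 1 -3; 2 2 4]) = 70
  + (-2) · M_13   where M_13 = det([1 1 -3; -4 -3 -3; 2 3 4]) = 25
  − (1) · M_14   where M_14 = det([1 1 3; -4 -3 1; 2 3 2]) = -17
det = (+1)·(1)·(46) + (-1)·(1)·(70) + (+1)·(-2)·(25) + (-1)·(1)·(-17) = -57

The determinant is -57.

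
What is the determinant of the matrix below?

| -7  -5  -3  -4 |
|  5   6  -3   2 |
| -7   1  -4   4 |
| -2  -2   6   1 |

585

Expand along row 1:
  + (-7) · M_11   where M_11 = det([6 -3 2; 1 -4 4; -2 6 1]) = -145
  − (-5) · M_12   where M_12 = det([5 -3 2; -7 -4 4; -2 6 1]) = -237
  + (-3) · M_13   where M_13 = det([5 6 2; -7 1 4; -2 -2 1]) = 71
  − (-4) · M_14   where M_14 = det([5 6 -3; -7 1 -4; -2 -2 6]) = 242
det = (+1)·(-7)·(-145) + (-1)·(-5)·(-237) + (+1)·(-3)·(71) + (-1)·(-4)·(242) = 585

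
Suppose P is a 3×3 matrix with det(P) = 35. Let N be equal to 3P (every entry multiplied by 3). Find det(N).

945

For a 3×3 matrix, det(3P) = 3^3·det(P) = 27·det(P).
det(N) = (27)·(35) = 945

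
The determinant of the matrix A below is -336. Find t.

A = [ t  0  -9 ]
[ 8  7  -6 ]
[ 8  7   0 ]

-8

Expanding along the row containing t, det(A) is linear in t: det(A) = (42)·t + (0).
Set (42)·t + (0) = -336  ⇒  (42)·t = -336  ⇒  t = -8.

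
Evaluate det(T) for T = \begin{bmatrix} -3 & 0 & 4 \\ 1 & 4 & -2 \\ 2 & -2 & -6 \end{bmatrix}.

Expand along column 2:
  + 4 · |-3 4; 2 -6| = 4·(18 − 8) = 40
  − (-2) · |-3 4; 1 -2| = −(-2)·(6 − 4) = 4
Sum: (40) + (4) = 44

det(T) = 44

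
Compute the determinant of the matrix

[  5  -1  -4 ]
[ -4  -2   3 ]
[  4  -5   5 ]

-119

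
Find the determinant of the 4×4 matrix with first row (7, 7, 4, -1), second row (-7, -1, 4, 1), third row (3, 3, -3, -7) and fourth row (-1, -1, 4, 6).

The determinant is 102.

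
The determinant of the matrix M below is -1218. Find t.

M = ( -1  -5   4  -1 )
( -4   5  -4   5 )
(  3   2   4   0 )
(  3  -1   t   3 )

Expanding along the row containing t, det(M) is linear in t: det(M) = (42)·t + (-840).
Set (42)·t + (-840) = -1218  ⇒  (42)·t = -378  ⇒  t = -9.

t = -9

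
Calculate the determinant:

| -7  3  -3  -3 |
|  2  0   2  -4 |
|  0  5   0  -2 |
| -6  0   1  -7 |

Expand along row 3 (it has 2 zeros):
  − (5) · M_32   where M_32 = det([-7 -3 -3; 2 2 -4; -6 1 -7]) = -86
  − (-2) · M_34   where M_34 = det([-7 3 -3; 2 0 2; -6 0 1]) = -42
det = (-1)·(5)·(-86) + (-1)·(-2)·(-42) = 346

346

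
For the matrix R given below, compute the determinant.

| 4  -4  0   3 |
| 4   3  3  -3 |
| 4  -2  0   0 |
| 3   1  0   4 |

Expand along column 3 (it has 3 zeros):
  − (3) · M_23   where M_23 = det([4 -4 3; 4 -2 0; 3 1 4]) = 62
det = (-1)·(3)·(62) = -186

-186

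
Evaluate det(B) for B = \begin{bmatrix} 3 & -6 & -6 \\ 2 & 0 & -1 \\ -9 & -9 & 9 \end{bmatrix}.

det(B) = 135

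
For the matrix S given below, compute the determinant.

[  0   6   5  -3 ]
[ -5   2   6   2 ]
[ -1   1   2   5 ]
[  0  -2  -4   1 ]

det(S) = 343

Expand along column 1 (it has 2 zeros):
  − (-5) · M_21   where M_21 = det([6 5 -3; 1 2 5; -2 -4 1]) = 77
  + (-1) · M_31   where M_31 = det([6 5 -3; 2 6 2; -2 -4 1]) = 42
det = (-1)·(-5)·(77) + (+1)·(-1)·(42) = 343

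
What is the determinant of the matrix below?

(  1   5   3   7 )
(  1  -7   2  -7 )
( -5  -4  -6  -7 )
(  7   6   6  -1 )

Expand along row 1:
  + (1) · M_11   where M_11 = det([-7 2 -7; -4 -6 -7; 6 6 -1]) = -512
  − (5) · M_12   where M_12 = det([1 2 -7; -5 -6 -7; 7 6 -1]) = -144
  + (3) · M_13   where M_13 = det([1 -7 -7; -5 -4 -7; 7 6 -1]) = 438
  − (7) · M_14   where M_14 = det([1 -7 2; -5 -4 -6; 7 6 6]) = 92
det = (+1)·(1)·(-512) + (-1)·(5)·(-144) + (+1)·(3)·(438) + (-1)·(7)·(92) = 878

The determinant is 878.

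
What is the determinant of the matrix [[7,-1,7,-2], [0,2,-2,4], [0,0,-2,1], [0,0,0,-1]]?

The determinant is 28.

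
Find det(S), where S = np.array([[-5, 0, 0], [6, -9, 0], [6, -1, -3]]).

The determinant is -135.

S is lower triangular, so det(S) is the product of the diagonal entries:
det = (-5) · (-9) · (-3) = -135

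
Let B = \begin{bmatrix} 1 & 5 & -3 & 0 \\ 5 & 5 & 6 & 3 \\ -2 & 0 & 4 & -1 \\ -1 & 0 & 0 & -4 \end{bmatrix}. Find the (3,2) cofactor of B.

75

Delete row 3 and column 2; the remaining 3×3 submatrix is [1 -3 0; 5 6 3; -1 0 -4].
Its determinant is -75.
The cofactor carries sign (−1)^(3+2) = −1, so C_{3,2} = −(-75) = 75.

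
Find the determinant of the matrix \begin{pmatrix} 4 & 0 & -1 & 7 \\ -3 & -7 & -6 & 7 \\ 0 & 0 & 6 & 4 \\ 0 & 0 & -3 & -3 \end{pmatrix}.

168

The matrix is block upper-triangular with a 2×2 block and a 2×2 block on the diagonal, so its determinant equals the product of the determinants of the diagonal blocks.
det of the 2×2 block = -28
det of the 2×2 block = -6
det = (-28)·(-6) = 168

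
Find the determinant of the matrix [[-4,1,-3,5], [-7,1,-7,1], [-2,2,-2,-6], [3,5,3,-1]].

Expand along row 1:
  + (-4) · M_11   where M_11 = det([1 -7 1; 2 -2 -6; 5 3 -1]) = 232
  − (1) · M_12   where M_12 = det([-7 -7 1; -2 -2 -6; 3 3 -1]) = 0
  + (-3) · M_13   where M_13 = det([-7 1 1; -2 2 -6; 3 5 -1]) = -232
  − (5) · M_14   where M_14 = det([-7 1 -7; -2 2 -2; 3 5 3]) = 0
det = (+1)·(-4)·(232) + (-1)·(1)·(0) + (+1)·(-3)·(-232) + (-1)·(5)·(0) = -232

The determinant is -232.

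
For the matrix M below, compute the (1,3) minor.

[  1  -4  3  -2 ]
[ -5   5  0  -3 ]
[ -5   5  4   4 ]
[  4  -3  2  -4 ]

35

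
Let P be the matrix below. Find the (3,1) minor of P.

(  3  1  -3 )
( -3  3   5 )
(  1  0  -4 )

Delete row 3 and column 1; the remaining 2×2 submatrix is [1 -3; 3 5].
Its determinant is 1·5 − (-3)·3 = 14.

The minor is 14.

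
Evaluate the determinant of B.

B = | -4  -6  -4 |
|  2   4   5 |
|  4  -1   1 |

Expand along column 1:
  + (-4) · |4 5; -1 1| = (-4)·(4 − (-5)) = -36
  − 2 · |-6 -4; -1 1| = −2·(-6 − 4) = 20
  + 4 · |-6 -4; 4 5| = 4·(-30 − (-16)) = -56
Sum: (-36) + (20) + (-56) = -72

det(B) = -72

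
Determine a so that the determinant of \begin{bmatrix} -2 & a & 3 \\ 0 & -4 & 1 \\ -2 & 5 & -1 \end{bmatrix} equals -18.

Expanding along the row containing a, det(B) is linear in a: det(B) = (-2)·a + (-22).
Set (-2)·a + (-22) = -18  ⇒  (-2)·a = 4  ⇒  a = -2.

a = -2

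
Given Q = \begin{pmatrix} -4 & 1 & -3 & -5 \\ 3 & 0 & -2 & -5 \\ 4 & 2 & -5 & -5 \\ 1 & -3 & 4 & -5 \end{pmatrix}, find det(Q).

Expand along row 2 (it has 1 zero):
  − (3) · M_21   where M_21 = det([1 -3 -5; 2 -5 -5; -3 4 -5]) = 5
  − (-2) · M_23   where M_23 = det([-4 1 -5; 4 2 -5; 1 -3 -5]) = 185
  + (-5) · M_24   where M_24 = det([-4 1 -3; 4 2 -5; 1 -3 4]) = 49
det = (-1)·(3)·(5) + (-1)·(-2)·(185) + (+1)·(-5)·(49) = 110

The determinant is 110.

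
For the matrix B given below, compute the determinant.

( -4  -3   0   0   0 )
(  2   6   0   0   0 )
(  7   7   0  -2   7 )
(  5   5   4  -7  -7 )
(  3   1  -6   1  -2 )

B is block lower-triangular with a 2×2 block and a 3×3 block on the diagonal, so its determinant equals the product of the determinants of the diagonal blocks.
det of the 2×2 block = -18
det of the 3×3 block = -366
det = (-18)·(-366) = 6588

det(B) = 6588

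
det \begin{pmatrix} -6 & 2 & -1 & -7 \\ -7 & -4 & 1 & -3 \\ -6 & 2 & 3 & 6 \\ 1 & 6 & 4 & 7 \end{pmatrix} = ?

Expand along row 1:
  + (-6) · M_11   where M_11 = det([-4 1 -3; 2 3 6; 6 4 7]) = 64
  − (2) · M_12   where M_12 = det([-7 1 -3; -6 3 6; 1 4 7]) = 150
  + (-1) · M_13   where M_13 = det([-7 -4 -3; -6 2 6; 1 6 7]) = 76
  − (-7) · M_14   where M_14 = det([-7 -4 1; -6 2 3; 1 6 4]) = -76
det = (+1)·(-6)·(64) + (-1)·(2)·(150) + (+1)·(-1)·(76) + (-1)·(-7)·(-76) = -1292

The determinant is -1292.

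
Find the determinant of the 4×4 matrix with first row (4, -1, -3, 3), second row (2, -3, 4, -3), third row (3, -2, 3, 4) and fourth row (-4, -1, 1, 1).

Expand along row 1:
  + (4) · M_11   where M_11 = det([-3 4 -3; -2 3 4; -1 1 1]) = -8
  − (-1) · M_12   where M_12 = det([2 4 -3; 3 3 4; -4 1 1]) = -123
  + (-3) · M_13   where M_13 = det([2 -3 -3; 3 -2 4; -4 -1 1]) = 94
  − (3) · M_14   where M_14 = det([2 -3 4; 3 -2 3; -4 -1 1]) = 3
det = (+1)·(4)·(-8) + (-1)·(-1)·(-123) + (+1)·(-3)·(94) + (-1)·(3)·(3) = -446

The determinant is -446.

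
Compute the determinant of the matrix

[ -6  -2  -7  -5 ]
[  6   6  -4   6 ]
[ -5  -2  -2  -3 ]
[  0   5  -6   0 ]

320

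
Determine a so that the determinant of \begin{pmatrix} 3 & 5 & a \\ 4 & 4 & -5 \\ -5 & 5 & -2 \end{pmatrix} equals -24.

Expanding along the column containing a, det(B) is linear in a: det(B) = (40)·a + (216).
Set (40)·a + (216) = -24  ⇒  (40)·a = -240  ⇒  a = -6.

a = -6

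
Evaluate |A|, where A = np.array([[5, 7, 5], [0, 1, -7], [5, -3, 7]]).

Expand along column 1:
  + 5 · |1 -7; -3 7| = 5·(7 − 21) = -70
  + 5 · |7 5; 1 -7| = 5·(-49 − 5) = -270
Sum: (-70) + (-270) = -340

det(A) = -340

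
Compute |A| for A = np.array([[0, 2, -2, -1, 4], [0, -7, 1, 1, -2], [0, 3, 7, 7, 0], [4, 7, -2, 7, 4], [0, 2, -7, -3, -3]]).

det(A) = -3592

Expand along column 1 (it has 4 zeros):
  − (4) · M_41   where M_41 = det([2 -2 -1 4; -7 1 1 -2; 3 7 7 0; 2 -7 -3 -3]) = 898
det = (-1)·(4)·(898) = -3592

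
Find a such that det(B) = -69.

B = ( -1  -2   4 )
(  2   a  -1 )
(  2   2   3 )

Expanding along the column containing a, det(B) is linear in a: det(B) = (-11)·a + (30).
Set (-11)·a + (30) = -69  ⇒  (-11)·a = -99  ⇒  a = 9.

a = 9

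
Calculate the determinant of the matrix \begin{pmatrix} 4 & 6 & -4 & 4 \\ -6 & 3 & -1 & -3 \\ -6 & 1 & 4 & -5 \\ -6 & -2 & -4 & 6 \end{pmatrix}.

Expand along row 1:
  + (4) · M_11   where M_11 = det([3 -1 -3; 1 4 -5; -2 -4 6]) = -4
  − (6) · M_12   where M_12 = det([-6 -1 -3; -6 4 -5; -6 -4 6]) = -234
  + (-4) · M_13   where M_13 = det([-6 3 -3; -6 1 -5; -6 -2 6]) = 168
  − (4) · M_14   where M_14 = det([-6 3 -1; -6 1 4; -6 -2 -4]) = -186
det = (+1)·(4)·(-4) + (-1)·(6)·(-234) + (+1)·(-4)·(168) + (-1)·(4)·(-186) = 1460

The determinant is 1460.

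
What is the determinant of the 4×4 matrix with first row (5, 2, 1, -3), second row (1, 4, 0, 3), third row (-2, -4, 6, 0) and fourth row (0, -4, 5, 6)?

Expand along row 2 (it has 1 zero):
  − (1) · M_21   where M_21 = det([2 1 -3; -4 6 0; -4 5 6]) = 84
  + (4) · M_22   where M_22 = det([5 1 -3; -2 6 0; 0 5 6]) = 222
  + (3) · M_24   where M_24 = det([5 2 1; -2 -4 6; 0 -4 5]) = 48
det = (-1)·(1)·(84) + (+1)·(4)·(222) + (+1)·(3)·(48) = 948

948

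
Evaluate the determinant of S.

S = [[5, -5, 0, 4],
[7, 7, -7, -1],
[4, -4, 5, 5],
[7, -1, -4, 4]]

|S| = 556

Expand along row 1 (it has 1 zero):
  + (5) · M_11   where M_11 = det([7 -7 -1; -4 5 5; -1 -4 4]) = 182
  − (-5) · M_12   where M_12 = det([7 -7 -1; 4 5 5; 7 -4 4]) = 198
  − (4) · M_14   where M_14 = det([7 7 -7; 4 -4 5; 7 -1 -4]) = 336
det = (+1)·(5)·(182) + (-1)·(-5)·(198) + (-1)·(4)·(336) = 556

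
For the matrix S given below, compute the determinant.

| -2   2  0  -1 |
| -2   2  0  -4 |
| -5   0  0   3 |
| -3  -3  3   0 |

Expand along column 3 (it has 3 zeros):
  − (3) · M_43   where M_43 = det([-2 2 -1; -2 2 -4; -5 0 3]) = 30
det = (-1)·(3)·(30) = -90

|S| = -90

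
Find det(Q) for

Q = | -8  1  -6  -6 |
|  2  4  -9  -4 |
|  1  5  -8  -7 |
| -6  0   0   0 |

|Q| = -570

Expand along row 4 (it has 3 zeros):
  − (-6) · M_41   where M_41 = det([1 -6 -6; 4 -9 -4; 5 -8 -7]) = -95
det = (-1)·(-6)·(-95) = -570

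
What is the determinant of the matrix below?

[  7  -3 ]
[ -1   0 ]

det = 7·0 − (-3)·(-1) = 0 − 3 = -3

The determinant is -3.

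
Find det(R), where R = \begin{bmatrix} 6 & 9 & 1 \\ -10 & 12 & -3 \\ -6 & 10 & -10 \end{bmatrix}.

The determinant is -1306.

Expand along column 1:
  + 6 · |12 -3; 10 -10| = 6·(-120 − (-30)) = -540
  − (-10) · |9 1; 10 -10| = −(-10)·(-90 − 10) = -1000
  + (-6) · |9 1; 12 -3| = (-6)·(-27 − 12) = 234
Sum: (-540) + (-1000) + (234) = -1306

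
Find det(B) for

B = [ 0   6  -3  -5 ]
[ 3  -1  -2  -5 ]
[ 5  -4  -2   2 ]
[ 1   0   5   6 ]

Expand along row 1 (it has 1 zero):
  − (6) · M_12   where M_12 = det([3 -2 -5; 5 -2 2; 1 5 6]) = -145
  + (-3) · M_13   where M_13 = det([3 -1 -5; 5 -4 2; 1 0 6]) = -64
  − (-5) · M_14   where M_14 = det([3 -1 -2; 5 -4 -2; 1 0 5]) = -41
det = (-1)·(6)·(-145) + (+1)·(-3)·(-64) + (-1)·(-5)·(-41) = 857

857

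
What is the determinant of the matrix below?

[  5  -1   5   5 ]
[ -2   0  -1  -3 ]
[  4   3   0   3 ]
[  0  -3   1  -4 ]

Expand along row 2 (it has 1 zero):
  − (-2) · M_21   where M_21 = det([-1 5 5; 3 0 3; -3 1 -4]) = 33
  − (-1) · M_23   where M_23 = det([5 -1 5; 4 3 3; 0 -3 -4]) = -91
  + (-3) · M_24   where M_24 = det([5 -1 5; 4 3 0; 0 -3 1]) = -41
det = (-1)·(-2)·(33) + (-1)·(-1)·(-91) + (+1)·(-3)·(-41) = 98

98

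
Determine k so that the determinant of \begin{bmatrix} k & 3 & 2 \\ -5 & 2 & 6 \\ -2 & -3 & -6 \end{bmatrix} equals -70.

Expanding along the row containing k, det(B) is linear in k: det(B) = (6)·k + (-88).
Set (6)·k + (-88) = -70  ⇒  (6)·k = 18  ⇒  k = 3.

k = 3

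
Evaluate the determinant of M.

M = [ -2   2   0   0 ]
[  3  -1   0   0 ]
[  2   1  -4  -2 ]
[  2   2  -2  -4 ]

-48

M is block lower-triangular with a 2×2 block and a 2×2 block on the diagonal, so its determinant equals the product of the determinants of the diagonal blocks.
det of the 2×2 block = -4
det of the 2×2 block = 12
det = (-4)·(12) = -48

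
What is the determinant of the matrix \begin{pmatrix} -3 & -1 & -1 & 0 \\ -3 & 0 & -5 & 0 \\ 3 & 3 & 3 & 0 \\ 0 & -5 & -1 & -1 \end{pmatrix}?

30

Expand along column 4 (it has 3 zeros):
  + (-1) · M_44   where M_44 = det([-3 -1 -1; -3 0 -5; 3 3 3]) = -30
det = (+1)·(-1)·(-30) = 30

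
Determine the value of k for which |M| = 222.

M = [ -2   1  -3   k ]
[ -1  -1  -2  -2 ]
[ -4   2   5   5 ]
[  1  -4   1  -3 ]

k = 3

Expanding along the row containing k, det(M) is linear in k: det(M) = (59)·k + (45).
Set (59)·k + (45) = 222  ⇒  (59)·k = 177  ⇒  k = 3.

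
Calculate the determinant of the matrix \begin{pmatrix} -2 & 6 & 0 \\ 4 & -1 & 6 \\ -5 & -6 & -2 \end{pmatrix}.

-208

Expand along row 1:
  + (-2) · |-1 6; -6 -2| = (-2)·(2 − (-36)) = -76
  − 6 · |4 6; -5 -2| = −6·(-8 − (-30)) = -132
Sum: (-76) + (-132) = -208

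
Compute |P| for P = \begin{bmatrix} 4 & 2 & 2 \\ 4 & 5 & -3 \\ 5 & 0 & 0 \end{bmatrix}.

Expand along row 3:
  + 5 · |2 2; 5 -3| = 5·(-6 − 10) = -80

-80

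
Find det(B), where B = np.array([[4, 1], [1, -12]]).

det(B) = -49

det(B) = 4·(-12) − 1·1 = -48 − 1 = -49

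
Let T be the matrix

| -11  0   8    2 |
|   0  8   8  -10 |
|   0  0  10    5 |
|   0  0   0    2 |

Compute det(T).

-1760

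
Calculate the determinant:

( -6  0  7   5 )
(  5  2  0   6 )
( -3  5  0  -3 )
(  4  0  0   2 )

Expand along column 3 (it has 3 zeros):
  + (7) · M_13   where M_13 = det([5 2 6; -3 5 -3; 4 0 2]) = -82
det = (+1)·(7)·(-82) = -574

The determinant is -574.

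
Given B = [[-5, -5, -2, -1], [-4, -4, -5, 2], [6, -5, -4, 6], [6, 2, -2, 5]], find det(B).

Expand along row 1:
  + (-5) · M_11   where M_11 = det([-4 -5 2; -5 -4 6; 2 -2 5]) = -117
  − (-5) · M_12   where M_12 = det([-4 -5 2; 6 -4 6; 6 -2 5]) = 26
  + (-2) · M_13   where M_13 = det([-4 -4 2; 6 -5 6; 6 2 5]) = 208
  − (-1) · M_14   where M_14 = det([-4 -4 -5; 6 -5 -4; 6 2 -2]) = -234
det = (+1)·(-5)·(-117) + (-1)·(-5)·(26) + (+1)·(-2)·(208) + (-1)·(-1)·(-234) = 65

det(B) = 65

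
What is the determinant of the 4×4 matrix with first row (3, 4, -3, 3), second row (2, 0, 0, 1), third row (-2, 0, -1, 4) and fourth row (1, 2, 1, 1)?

Expand along row 2 (it has 2 zeros):
  − (2) · M_21   where M_21 = det([4 -3 3; 0 -1 4; 2 1 1]) = -38
  + (1) · M_24   where M_24 = det([3 4 -3; -2 0 -1; 1 2 1]) = 22
det = (-1)·(2)·(-38) + (+1)·(1)·(22) = 98

98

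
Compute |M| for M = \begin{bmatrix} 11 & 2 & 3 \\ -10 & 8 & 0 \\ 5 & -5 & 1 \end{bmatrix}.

Expand along column 3:
  + 3 · |-10 8; 5 -5| = 3·(50 − 40) = 30
  + 1 · |11 2; -10 8| = 1·(88 − (-20)) = 108
Sum: (30) + (108) = 138

The determinant is 138.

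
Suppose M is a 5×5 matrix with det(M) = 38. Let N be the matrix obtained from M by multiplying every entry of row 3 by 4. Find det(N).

Scaling one row by 4 multiplies the determinant by 4.
det(N) = (4)·(38) = 152

152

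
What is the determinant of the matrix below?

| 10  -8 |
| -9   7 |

det = 10·7 − (-8)·(-9) = 70 − 72 = -2

-2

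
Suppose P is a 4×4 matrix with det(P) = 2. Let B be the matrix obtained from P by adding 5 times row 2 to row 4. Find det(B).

The determinant is 2.

Adding a multiple of one row to another leaves the determinant unchanged.
det(B) = (1)·(2) = 2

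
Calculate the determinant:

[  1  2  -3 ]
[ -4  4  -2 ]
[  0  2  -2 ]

The determinant is 4.

Expand along column 1:
  + 1 · |4 -2; 2 -2| = 1·(-8 − (-4)) = -4
  − (-4) · |2 -3; 2 -2| = −(-4)·(-4 − (-6)) = 8
Sum: (-4) + (8) = 4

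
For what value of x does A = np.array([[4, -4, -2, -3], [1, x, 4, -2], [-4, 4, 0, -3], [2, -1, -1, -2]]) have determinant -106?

Expanding along the column containing x, det(A) is linear in x: det(A) = (4)·x + (-114).
Set (4)·x + (-114) = -106  ⇒  (4)·x = 8  ⇒  x = 2.

2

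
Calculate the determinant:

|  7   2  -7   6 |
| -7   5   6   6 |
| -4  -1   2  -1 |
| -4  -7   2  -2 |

Expand along row 1:
  + (7) · M_11   where M_11 = det([5 6 6; -1 2 -1; -7 2 -2]) = 92
  − (2) · M_12   where M_12 = det([-7 6 6; -4 2 -1; -4 2 -2]) = -10
  + (-7) · M_13   where M_13 = det([-7 5 6; -4 -1 -1; -4 -7 -2]) = 159
  − (6) · M_14   where M_14 = det([-7 5 6; -4 -1 2; -4 -7 2]) = 60
det = (+1)·(7)·(92) + (-1)·(2)·(-10) + (+1)·(-7)·(159) + (-1)·(6)·(60) = -809

-809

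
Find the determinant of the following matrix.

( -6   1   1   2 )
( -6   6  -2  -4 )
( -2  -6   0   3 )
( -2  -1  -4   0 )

Expand along row 3 (it has 1 zero):
  + (-2) · M_31   where M_31 = det([1 1 2; 6 -2 -4; -1 -4 0]) = -64
  − (-6) · M_32   where M_32 = det([-6 1 2; -6 -2 -4; -2 -4 0]) = 144
  − (3) · M_34   where M_34 = det([-6 1 1; -6 6 -2; -2 -1 -4]) = 154
det = (+1)·(-2)·(-64) + (-1)·(-6)·(144) + (-1)·(3)·(154) = 530

530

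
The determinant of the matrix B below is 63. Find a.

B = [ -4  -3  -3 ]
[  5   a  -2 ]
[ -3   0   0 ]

Expanding along the row containing a, det(B) is linear in a: det(B) = (-9)·a + (-18).
Set (-9)·a + (-18) = 63  ⇒  (-9)·a = 81  ⇒  a = -9.

a = -9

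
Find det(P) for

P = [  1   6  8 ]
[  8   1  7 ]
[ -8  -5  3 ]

-698

Expand along row 1:
  + 1 · |1 7; -5 3| = 1·(3 − (-35)) = 38
  − 6 · |8 7; -8 3| = −6·(24 − (-56)) = -480
  + 8 · |8 1; -8 -5| = 8·(-40 − (-8)) = -256
Sum: (38) + (-480) + (-256) = -698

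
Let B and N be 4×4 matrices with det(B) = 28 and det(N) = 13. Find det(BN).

det(BN) = det(B)·det(N) = (28)·(13) = 364

364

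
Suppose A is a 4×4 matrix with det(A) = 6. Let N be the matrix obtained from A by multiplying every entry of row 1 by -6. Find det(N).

Scaling one row by -6 multiplies the determinant by -6.
det(N) = (-6)·(6) = -36

|N| = -36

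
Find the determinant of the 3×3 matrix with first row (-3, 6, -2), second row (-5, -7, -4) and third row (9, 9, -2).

Expand along column 1:
  + (-3) · |-7 -4; 9 -2| = (-3)·(14 − (-36)) = -150
  − (-5) · |6 -2; 9 -2| = −(-5)·(-12 − (-18)) = 30
  + 9 · |6 -2; -7 -4| = 9·(-24 − 14) = -342
Sum: (-150) + (30) + (-342) = -462

-462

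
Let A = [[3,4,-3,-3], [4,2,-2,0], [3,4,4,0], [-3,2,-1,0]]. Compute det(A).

|A| = -306

Expand along column 4 (it has 3 zeros):
  − (-3) · M_14   where M_14 = det([4 2 -2; 3 4 4; -3 2 -1]) = -102
det = (-1)·(-3)·(-102) = -306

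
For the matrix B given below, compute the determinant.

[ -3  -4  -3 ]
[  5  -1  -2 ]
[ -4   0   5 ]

|B| = 95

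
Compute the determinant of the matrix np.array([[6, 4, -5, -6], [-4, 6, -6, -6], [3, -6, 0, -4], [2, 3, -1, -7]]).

The determinant is 2288.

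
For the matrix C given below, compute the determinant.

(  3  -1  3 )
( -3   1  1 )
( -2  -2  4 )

Expand along row 1:
  + 3 · |1 1; -2 4| = 3·(4 − (-2)) = 18
  − (-1) · |-3 1; -2 4| = −(-1)·(-12 − (-2)) = -10
  + 3 · |-3 1; -2 -2| = 3·(6 − (-2)) = 24
Sum: (18) + (-10) + (24) = 32

|C| = 32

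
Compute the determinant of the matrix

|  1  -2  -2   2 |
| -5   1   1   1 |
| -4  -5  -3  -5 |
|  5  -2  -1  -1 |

The determinant is -94.

Expand along row 1:
  + (1) · M_11   where M_11 = det([1 1 1; -5 -3 -5; -2 -1 -1]) = 2
  − (-2) · M_12   where M_12 = det([-5 1 1; -4 -3 -5; 5 -1 -1]) = 0
  + (-2) · M_13   where M_13 = det([-5 1 1; -4 -5 -5; 5 -2 -1]) = 29
  − (2) · M_14   where M_14 = det([-5 1 1; -4 -5 -3; 5 -2 -1]) = 19
det = (+1)·(1)·(2) + (-1)·(-2)·(0) + (+1)·(-2)·(29) + (-1)·(2)·(19) = -94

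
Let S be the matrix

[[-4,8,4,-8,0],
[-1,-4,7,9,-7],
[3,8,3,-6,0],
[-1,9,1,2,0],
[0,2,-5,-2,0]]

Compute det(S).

Expand along column 5 (it has 4 zeros):
  − (-7) · M_25   where M_25 = det([-4 8 4 -8; 3 8 3 -6; -1 9 1 2; 0 2 -5 -2]) = -3328
det = (-1)·(-7)·(-3328) = -23296

-23296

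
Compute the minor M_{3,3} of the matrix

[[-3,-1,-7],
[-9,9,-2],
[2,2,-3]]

Delete row 3 and column 3; the remaining 2×2 submatrix is [-3 -1; -9 9].
Its determinant is (-3)·9 − (-1)·(-9) = -36.

-36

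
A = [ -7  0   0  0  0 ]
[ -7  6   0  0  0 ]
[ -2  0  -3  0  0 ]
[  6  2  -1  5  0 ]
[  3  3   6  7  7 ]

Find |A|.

A is lower triangular, so det(A) is the product of the diagonal entries:
det = (-7) · (6) · (-3) · (5) · (7) = 4410

4410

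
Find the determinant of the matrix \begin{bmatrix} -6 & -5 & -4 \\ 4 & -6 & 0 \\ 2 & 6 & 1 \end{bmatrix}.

Expand along row 2:
  − 4 · |-5 -4; 6 1| = −4·(-5 − (-24)) = -76
  + (-6) · |-6 -4; 2 1| = (-6)·(-6 − (-8)) = -12
Sum: (-76) + (-12) = -88

-88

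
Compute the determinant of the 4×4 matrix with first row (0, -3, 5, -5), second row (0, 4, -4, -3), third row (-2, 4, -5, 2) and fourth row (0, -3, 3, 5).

Expand along column 1 (it has 3 zeros):
  + (-2) · M_31   where M_31 = det([-3 5 -5; 4 -4 -3; -3 3 5]) = -22
det = (+1)·(-2)·(-22) = 44

44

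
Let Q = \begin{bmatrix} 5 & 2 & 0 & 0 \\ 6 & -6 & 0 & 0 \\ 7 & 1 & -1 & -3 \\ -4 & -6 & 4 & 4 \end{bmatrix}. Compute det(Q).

|Q| = -336

Q is block lower-triangular with a 2×2 block and a 2×2 block on the diagonal, so its determinant equals the product of the determinants of the diagonal blocks.
det of the 2×2 block = -42
det of the 2×2 block = 8
det = (-42)·(8) = -336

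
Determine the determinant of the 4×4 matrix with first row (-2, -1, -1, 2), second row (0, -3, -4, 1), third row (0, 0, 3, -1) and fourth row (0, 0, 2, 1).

The matrix is block upper-triangular with a 2×2 block and a 2×2 block on the diagonal, so its determinant equals the product of the determinants of the diagonal blocks.
det of the 2×2 block = 6
det of the 2×2 block = 5
det = (6)·(5) = 30

30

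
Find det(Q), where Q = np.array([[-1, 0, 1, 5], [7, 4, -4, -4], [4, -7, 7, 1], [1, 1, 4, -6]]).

det(Q) = 1848

Expand along row 1 (it has 1 zero):
  + (-1) · M_11   where M_11 = det([4 -4 -4; -7 7 1; 1 4 -6]) = 120
  + (1) · M_13   where M_13 = det([7 4 -4; 4 -7 1; 1 1 -6]) = 343
  − (5) · M_14   where M_14 = det([7 4 -4; 4 -7 7; 1 1 4]) = -325
det = (+1)·(-1)·(120) + (+1)·(1)·(343) + (-1)·(5)·(-325) = 1848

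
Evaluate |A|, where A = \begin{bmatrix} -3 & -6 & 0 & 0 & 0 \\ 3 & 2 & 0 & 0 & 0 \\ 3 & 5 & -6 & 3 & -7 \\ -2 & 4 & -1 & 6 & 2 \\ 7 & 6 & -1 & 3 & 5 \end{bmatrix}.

-1872

A is block lower-triangular with a 2×2 block and a 3×3 block on the diagonal, so its determinant equals the product of the determinants of the diagonal blocks.
det of the 2×2 block = 12
det of the 3×3 block = -156
det = (12)·(-156) = -1872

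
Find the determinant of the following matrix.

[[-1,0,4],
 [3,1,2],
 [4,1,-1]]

Expand along column 2:
  + 1 · |-1 4; 4 -1| = 1·(1 − 16) = -15
  − 1 · |-1 4; 3 2| = −1·(-2 − 12) = 14
Sum: (-15) + (14) = -1

-1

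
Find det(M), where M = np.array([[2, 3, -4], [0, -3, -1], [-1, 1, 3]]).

|M| = -1

Expand along column 1:
  + 2 · |-3 -1; 1 3| = 2·(-9 − (-1)) = -16
  + (-1) · |3 -4; -3 -1| = (-1)·(-3 − 12) = 15
Sum: (-16) + (15) = -1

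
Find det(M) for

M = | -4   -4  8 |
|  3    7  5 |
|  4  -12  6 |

The determinant is -928.

Expand along column 1:
  + (-4) · |7 5; -12 6| = (-4)·(42 − (-60)) = -408
  − 3 · |-4 8; -12 6| = −3·(-24 − (-96)) = -216
  + 4 · |-4 8; 7 5| = 4·(-20 − 56) = -304
Sum: (-408) + (-216) + (-304) = -928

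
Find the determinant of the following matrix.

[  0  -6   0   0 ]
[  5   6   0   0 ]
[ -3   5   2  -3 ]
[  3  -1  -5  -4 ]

-690

The matrix is block lower-triangular with a 2×2 block and a 2×2 block on the diagonal, so its determinant equals the product of the determinants of the diagonal blocks.
det of the 2×2 block = 30
det of the 2×2 block = -23
det = (30)·(-23) = -690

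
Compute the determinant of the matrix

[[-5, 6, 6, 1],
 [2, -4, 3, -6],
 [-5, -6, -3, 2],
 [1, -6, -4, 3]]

Expand along row 1:
  + (-5) · M_11   where M_11 = det([-4 3 -6; -6 -3 2; -6 -4 3]) = -14
  − (6) · M_12   where M_12 = det([2 3 -6; -5 -3 2; 1 -4 3]) = -89
  + (6) · M_13   where M_13 = det([2 -4 -6; -5 -6 2; 1 -6 3]) = -296
  − (1) · M_14   where M_14 = det([2 -4 3; -5 -6 -3; 1 -6 -4]) = 212
det = (+1)·(-5)·(-14) + (-1)·(6)·(-89) + (+1)·(6)·(-296) + (-1)·(1)·(212) = -1384

-1384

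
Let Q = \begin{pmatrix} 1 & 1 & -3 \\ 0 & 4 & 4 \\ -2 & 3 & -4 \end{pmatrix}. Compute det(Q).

The determinant is -60.

Expand along row 2:
  + 4 · |1 -3; -2 -4| = 4·(-4 − 6) = -40
  − 4 · |1 1; -2 3| = −4·(3 − (-2)) = -20
Sum: (-40) + (-20) = -60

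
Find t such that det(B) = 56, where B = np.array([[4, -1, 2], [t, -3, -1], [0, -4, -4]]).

Expanding along the column containing t, det(B) is linear in t: det(B) = (-12)·t + (32).
Set (-12)·t + (32) = 56  ⇒  (-12)·t = 24  ⇒  t = -2.

t = -2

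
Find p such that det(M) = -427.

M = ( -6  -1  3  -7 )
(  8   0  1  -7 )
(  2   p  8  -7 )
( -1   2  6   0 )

Expanding along the column containing p, det(M) is linear in p: det(M) = (574)·p + (-1001).
Set (574)·p + (-1001) = -427  ⇒  (574)·p = 574  ⇒  p = 1.

p = 1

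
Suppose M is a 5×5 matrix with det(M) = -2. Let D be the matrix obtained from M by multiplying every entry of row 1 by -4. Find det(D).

|D| = 8

Scaling one row by -4 multiplies the determinant by -4.
det(D) = (-4)·(-2) = 8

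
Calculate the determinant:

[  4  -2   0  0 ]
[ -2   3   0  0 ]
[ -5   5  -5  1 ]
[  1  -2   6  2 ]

The determinant is -128.

The matrix is block lower-triangular with a 2×2 block and a 2×2 block on the diagonal, so its determinant equals the product of the determinants of the diagonal blocks.
det of the 2×2 block = 8
det of the 2×2 block = -16
det = (8)·(-16) = -128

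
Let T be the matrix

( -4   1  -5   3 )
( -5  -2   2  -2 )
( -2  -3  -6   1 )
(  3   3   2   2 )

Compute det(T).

Expand along row 1:
  + (-4) · M_11   where M_11 = det([-2 2 -2; -3 -6 1; 3 2 2]) = 22
  − (1) · M_12   where M_12 = det([-5 2 -2; -2 -6 1; 3 2 2]) = 56
  + (-5) · M_13   where M_13 = det([-5 -2 -2; -2 -3 1; 3 3 2]) = 25
  − (3) · M_14   where M_14 = det([-5 -2 2; -2 -3 -6; 3 3 2]) = -26
det = (+1)·(-4)·(22) + (-1)·(1)·(56) + (+1)·(-5)·(25) + (-1)·(3)·(-26) = -191

The determinant is -191.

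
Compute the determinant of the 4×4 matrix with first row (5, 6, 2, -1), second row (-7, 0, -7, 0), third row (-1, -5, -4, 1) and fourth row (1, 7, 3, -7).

Expand along row 2 (it has 2 zeros):
  − (-7) · M_21   where M_21 = det([6 2 -1; -5 -4 1; 7 3 -7]) = 81
  − (-7) · M_23   where M_23 = det([5 6 -1; -1 -5 1; 1 7 -7]) = 106
det = (-1)·(-7)·(81) + (-1)·(-7)·(106) = 1309

1309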